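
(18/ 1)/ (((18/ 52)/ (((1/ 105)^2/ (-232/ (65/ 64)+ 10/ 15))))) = -338/ 16322145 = -0.00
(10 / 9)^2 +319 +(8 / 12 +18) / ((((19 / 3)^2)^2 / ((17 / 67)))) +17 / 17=227195894164 / 707252067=321.24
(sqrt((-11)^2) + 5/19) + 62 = 1392/19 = 73.26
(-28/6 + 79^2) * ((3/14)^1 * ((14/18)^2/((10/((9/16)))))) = 130963/2880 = 45.47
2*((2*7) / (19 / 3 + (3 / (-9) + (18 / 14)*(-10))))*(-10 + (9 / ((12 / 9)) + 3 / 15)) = 12.45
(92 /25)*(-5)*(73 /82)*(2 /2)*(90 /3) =-20148 /41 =-491.41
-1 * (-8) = 8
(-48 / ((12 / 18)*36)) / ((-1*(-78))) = -1 / 39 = -0.03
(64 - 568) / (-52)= 126 / 13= 9.69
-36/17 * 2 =-72/17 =-4.24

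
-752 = -752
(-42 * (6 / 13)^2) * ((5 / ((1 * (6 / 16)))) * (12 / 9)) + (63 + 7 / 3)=-47516 / 507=-93.72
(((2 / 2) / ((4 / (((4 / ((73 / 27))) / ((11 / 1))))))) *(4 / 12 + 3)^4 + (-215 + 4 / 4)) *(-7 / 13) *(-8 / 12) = -7077364 / 93951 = -75.33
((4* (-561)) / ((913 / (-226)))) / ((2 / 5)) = 115260 / 83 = 1388.67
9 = 9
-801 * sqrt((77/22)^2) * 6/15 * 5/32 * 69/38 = -386883/1216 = -318.16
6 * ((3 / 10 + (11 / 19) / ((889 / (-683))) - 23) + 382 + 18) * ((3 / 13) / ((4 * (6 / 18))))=1718674551 / 4391660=391.35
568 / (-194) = -2.93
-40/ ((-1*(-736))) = -5/ 92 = -0.05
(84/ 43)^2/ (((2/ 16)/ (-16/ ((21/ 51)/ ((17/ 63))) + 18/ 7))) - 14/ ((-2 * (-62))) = -27709583/ 114638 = -241.71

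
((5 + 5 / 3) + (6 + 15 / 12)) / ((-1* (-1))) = 167 / 12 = 13.92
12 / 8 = 3 / 2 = 1.50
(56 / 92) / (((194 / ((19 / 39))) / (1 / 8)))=133 / 696072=0.00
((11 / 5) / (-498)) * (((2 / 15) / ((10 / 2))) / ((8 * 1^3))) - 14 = -10458011 / 747000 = -14.00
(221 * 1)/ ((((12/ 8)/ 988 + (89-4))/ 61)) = 26638456/ 167963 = 158.60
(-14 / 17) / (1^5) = -14 / 17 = -0.82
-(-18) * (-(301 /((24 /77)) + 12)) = -70395 /4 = -17598.75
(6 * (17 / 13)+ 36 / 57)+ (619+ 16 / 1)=158939 / 247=643.48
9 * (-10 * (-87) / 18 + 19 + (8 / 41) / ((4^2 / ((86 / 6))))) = 49821 / 82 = 607.57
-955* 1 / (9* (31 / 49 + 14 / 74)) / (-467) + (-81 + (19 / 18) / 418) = -247139611 / 3061652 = -80.72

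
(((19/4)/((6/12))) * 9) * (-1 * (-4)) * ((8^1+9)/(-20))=-290.70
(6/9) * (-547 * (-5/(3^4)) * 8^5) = 179240960/243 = 737617.12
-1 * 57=-57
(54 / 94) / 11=27 / 517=0.05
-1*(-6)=6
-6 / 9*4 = -8 / 3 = -2.67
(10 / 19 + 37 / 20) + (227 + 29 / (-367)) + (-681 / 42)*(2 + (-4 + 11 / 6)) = 169862044 / 732165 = 232.00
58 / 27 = 2.15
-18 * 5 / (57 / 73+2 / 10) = -16425 / 179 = -91.76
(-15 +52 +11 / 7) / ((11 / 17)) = 4590 / 77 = 59.61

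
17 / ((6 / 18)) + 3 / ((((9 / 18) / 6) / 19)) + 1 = 736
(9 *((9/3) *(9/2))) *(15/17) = 3645/34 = 107.21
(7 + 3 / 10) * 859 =62707 / 10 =6270.70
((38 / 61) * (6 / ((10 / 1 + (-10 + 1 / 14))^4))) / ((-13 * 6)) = -1459808 / 793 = -1840.87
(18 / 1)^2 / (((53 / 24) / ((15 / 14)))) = 58320 / 371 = 157.20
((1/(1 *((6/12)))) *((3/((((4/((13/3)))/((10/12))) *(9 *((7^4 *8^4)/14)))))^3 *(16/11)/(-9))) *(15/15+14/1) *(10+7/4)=-64536875/14409782424283494821658624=-0.00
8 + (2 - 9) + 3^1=4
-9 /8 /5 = -9 /40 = -0.22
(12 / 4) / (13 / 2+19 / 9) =54 / 155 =0.35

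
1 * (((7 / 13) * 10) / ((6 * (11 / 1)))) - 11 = -4684 / 429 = -10.92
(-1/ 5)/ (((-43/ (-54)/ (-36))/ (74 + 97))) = 332424/ 215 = 1546.16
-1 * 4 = -4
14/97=0.14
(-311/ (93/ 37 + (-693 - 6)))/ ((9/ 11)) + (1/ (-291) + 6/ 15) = 21199543/ 22497210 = 0.94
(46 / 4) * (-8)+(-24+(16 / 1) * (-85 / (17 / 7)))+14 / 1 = -662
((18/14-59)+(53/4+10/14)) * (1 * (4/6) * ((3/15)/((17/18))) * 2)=-210/17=-12.35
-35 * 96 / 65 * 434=-291648 / 13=-22434.46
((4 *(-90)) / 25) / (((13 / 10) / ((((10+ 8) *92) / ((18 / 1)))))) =-13248 / 13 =-1019.08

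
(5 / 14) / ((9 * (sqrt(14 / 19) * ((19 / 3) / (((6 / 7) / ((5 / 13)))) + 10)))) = 13 * sqrt(266) / 58898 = 0.00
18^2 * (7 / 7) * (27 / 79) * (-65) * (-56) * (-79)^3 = -198730415520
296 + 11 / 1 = 307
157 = 157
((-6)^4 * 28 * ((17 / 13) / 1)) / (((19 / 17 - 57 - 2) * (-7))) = 62424 / 533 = 117.12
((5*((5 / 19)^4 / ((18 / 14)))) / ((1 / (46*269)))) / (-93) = -270681250 / 109078677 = -2.48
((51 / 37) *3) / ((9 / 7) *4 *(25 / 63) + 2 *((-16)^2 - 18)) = 2499 / 288896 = 0.01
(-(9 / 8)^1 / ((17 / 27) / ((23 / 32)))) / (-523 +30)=5589 / 2145536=0.00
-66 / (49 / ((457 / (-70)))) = 15081 / 1715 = 8.79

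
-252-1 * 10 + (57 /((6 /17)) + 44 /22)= -197 /2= -98.50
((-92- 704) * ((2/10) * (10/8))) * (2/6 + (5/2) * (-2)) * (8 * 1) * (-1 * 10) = -74293.33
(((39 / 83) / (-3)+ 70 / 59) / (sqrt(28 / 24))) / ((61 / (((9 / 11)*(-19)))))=-862353*sqrt(42) / 23001209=-0.24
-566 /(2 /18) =-5094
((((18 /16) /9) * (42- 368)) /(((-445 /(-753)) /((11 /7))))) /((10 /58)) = -39153741 /62300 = -628.47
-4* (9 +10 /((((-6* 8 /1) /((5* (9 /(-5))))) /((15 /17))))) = -1449 /34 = -42.62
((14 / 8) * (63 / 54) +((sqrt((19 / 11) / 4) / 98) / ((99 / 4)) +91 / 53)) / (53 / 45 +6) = 5 * sqrt(209) / 1915067 +71715 / 136952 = 0.52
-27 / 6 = -9 / 2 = -4.50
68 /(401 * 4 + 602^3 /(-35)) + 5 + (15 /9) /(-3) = 311586475 /70107129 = 4.44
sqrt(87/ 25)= sqrt(87)/ 5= 1.87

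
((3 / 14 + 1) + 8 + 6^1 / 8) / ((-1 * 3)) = -93 / 28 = -3.32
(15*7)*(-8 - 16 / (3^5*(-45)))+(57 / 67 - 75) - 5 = -44886503 / 48843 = -919.00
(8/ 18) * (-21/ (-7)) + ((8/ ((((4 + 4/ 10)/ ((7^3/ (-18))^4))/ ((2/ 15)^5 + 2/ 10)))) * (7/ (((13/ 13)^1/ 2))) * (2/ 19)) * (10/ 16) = 14718563188572149/ 333213507000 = 44171.57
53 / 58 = 0.91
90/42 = 15/7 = 2.14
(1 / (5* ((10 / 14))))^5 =16807 / 9765625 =0.00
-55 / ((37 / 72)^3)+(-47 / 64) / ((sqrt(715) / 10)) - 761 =-59075573 / 50653 - 47 *sqrt(715) / 4576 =-1166.55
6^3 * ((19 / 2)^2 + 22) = 24246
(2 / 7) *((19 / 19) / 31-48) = -2974 / 217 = -13.71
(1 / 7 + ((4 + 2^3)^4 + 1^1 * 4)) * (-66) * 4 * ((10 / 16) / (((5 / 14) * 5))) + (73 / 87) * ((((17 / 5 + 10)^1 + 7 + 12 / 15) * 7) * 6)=-277768102 / 145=-1915642.08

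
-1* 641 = -641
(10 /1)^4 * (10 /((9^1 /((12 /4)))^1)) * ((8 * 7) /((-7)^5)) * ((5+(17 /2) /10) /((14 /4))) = -3120000 /16807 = -185.64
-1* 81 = -81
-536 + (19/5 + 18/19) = -50469/95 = -531.25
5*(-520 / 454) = -1300 / 227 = -5.73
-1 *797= -797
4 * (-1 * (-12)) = 48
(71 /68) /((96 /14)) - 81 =-263887 /3264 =-80.85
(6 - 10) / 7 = -4 / 7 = -0.57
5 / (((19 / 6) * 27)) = 10 / 171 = 0.06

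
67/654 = 0.10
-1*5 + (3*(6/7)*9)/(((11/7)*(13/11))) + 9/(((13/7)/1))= 160/13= 12.31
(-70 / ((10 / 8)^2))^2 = 50176 / 25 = 2007.04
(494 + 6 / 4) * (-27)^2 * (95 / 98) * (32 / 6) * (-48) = -4392429120 / 49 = -89641410.61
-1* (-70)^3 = 343000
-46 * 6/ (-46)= 6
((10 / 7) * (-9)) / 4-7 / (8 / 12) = -96 / 7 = -13.71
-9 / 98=-0.09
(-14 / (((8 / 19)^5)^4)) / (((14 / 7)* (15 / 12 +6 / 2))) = -263129814202821707353489207 / 4899916394579099648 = -53700878.34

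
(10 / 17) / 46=5 / 391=0.01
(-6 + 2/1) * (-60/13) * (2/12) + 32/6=328/39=8.41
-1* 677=-677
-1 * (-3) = 3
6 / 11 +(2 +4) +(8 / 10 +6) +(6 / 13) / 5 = 9608 / 715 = 13.44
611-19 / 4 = 2425 / 4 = 606.25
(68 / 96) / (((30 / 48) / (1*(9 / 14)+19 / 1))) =935 / 42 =22.26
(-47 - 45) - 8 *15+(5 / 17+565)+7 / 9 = 354.07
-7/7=-1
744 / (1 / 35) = 26040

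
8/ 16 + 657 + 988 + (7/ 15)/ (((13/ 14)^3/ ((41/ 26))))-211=1229910163/ 856830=1435.42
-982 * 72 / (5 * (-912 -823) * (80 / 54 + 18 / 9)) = 954504 / 407725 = 2.34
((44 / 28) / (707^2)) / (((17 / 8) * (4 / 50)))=1100 / 59482031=0.00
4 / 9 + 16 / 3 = 52 / 9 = 5.78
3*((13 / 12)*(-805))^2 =109516225 / 48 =2281588.02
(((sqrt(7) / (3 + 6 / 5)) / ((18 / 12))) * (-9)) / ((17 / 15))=-150 * sqrt(7) / 119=-3.33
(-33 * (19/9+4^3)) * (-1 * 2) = 13090/3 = 4363.33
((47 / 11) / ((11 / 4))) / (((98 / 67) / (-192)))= -1209216 / 5929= -203.95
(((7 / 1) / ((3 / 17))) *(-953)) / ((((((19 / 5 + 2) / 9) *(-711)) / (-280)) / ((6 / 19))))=-317539600 / 43529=-7294.90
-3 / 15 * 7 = -7 / 5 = -1.40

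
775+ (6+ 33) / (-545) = 422336 / 545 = 774.93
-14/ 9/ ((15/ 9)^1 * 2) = -7/ 15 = -0.47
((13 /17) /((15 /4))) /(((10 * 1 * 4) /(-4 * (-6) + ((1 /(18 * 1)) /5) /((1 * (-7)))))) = 196547 /1606500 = 0.12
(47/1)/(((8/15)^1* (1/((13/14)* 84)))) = 27495/4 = 6873.75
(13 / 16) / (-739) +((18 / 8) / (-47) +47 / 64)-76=-167417721 / 2222912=-75.31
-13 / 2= -6.50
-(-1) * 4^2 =16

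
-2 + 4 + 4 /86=88 /43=2.05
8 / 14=4 / 7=0.57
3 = 3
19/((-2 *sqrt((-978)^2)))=-19/1956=-0.01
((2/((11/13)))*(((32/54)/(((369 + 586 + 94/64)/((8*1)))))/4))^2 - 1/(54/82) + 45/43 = -1677116868852716/3553226408807163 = -0.47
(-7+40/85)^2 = 12321/289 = 42.63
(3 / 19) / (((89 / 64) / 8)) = 1536 / 1691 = 0.91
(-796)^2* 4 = 2534464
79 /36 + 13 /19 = 1969 /684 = 2.88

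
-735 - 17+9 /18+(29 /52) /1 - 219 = -50437 /52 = -969.94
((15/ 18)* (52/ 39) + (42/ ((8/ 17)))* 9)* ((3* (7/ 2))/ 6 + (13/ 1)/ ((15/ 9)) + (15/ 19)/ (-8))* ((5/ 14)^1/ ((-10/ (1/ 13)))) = -207998131/ 9959040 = -20.89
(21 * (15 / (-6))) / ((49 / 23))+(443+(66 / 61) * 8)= 364669 / 854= 427.01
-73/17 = -4.29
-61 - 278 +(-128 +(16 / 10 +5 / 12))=-27899 / 60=-464.98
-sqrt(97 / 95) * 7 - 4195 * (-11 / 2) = 46145 / 2 - 7 * sqrt(9215) / 95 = 23065.43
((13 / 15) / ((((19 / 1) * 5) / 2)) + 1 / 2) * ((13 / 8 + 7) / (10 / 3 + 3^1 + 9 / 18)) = 101913 / 155800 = 0.65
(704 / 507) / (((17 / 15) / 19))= 66880 / 2873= 23.28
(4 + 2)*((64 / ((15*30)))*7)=448 / 75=5.97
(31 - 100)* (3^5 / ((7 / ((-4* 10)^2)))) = -26827200 / 7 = -3832457.14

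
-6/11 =-0.55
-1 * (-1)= 1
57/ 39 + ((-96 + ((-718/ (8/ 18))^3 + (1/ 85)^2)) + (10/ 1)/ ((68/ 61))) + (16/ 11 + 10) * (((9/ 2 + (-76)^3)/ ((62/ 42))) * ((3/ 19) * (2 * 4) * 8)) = -4250617686.88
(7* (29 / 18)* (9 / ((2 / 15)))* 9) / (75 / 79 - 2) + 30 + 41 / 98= -105589909 / 16268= -6490.65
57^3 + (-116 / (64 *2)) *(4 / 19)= 28149307 / 152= 185192.81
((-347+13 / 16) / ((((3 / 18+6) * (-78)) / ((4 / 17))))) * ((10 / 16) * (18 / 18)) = 27695 / 261664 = 0.11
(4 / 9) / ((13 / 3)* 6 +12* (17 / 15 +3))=10 / 1701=0.01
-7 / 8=-0.88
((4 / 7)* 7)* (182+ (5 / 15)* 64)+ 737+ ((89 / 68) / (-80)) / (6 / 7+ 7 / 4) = 461749411 / 297840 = 1550.33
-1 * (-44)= 44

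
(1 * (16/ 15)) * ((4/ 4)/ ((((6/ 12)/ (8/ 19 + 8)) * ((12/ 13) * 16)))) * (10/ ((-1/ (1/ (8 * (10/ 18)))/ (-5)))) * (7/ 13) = 140/ 19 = 7.37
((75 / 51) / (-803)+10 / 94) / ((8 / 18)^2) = 679185 / 1283194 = 0.53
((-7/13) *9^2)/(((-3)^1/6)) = 1134/13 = 87.23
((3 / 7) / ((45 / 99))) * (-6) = -198 / 35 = -5.66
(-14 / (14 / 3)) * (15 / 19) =-45 / 19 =-2.37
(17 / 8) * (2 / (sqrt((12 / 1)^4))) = 17 / 576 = 0.03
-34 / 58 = -17 / 29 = -0.59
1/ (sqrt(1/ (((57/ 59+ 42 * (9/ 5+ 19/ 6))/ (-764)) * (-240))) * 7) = 2 * sqrt(2090016354)/ 78883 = 1.16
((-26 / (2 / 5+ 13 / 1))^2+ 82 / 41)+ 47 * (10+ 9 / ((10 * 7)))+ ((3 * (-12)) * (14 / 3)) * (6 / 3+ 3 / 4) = 6224147 / 314230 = 19.81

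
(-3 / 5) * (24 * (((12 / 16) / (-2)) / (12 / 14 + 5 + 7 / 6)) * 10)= 2268 / 295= 7.69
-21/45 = -7/15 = -0.47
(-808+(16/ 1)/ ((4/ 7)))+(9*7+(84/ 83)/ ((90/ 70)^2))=-1605425/ 2241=-716.39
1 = 1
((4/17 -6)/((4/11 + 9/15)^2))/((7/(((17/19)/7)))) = -6050/53371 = -0.11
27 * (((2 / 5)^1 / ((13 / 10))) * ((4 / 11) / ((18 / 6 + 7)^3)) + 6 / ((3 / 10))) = 9652554 / 17875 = 540.00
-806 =-806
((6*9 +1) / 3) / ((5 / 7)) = 77 / 3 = 25.67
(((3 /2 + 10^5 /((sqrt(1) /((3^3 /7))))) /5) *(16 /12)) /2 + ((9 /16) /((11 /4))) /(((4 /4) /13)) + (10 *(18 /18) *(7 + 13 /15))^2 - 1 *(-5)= 57624.87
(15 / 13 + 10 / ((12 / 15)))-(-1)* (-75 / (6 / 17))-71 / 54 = -140513 / 702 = -200.16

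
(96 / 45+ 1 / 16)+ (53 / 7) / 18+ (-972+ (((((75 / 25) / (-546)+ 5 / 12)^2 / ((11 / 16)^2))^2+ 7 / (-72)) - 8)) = -6358617248765135881 / 6505958905926480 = -977.35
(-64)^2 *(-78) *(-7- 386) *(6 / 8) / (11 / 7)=659183616 / 11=59925783.27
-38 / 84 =-0.45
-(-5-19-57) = 81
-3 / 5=-0.60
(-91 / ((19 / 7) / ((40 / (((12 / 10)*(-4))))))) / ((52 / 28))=150.44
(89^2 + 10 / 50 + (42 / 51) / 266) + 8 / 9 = 115147607 / 14535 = 7922.09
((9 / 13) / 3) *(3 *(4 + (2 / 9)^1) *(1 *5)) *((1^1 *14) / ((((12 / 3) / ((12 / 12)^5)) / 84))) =55860 / 13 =4296.92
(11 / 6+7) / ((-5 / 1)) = -53 / 30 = -1.77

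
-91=-91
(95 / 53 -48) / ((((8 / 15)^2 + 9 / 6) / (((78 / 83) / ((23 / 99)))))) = -773639100 / 7385921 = -104.75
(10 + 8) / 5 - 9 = -27 / 5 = -5.40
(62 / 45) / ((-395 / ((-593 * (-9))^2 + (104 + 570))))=-1766023066 / 17775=-99354.32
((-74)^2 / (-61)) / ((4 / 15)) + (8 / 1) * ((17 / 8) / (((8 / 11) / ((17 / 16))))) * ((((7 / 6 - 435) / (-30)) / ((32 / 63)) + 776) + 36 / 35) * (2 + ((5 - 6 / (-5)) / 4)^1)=9889814684423 / 139919360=70682.25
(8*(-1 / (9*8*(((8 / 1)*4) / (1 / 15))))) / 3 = -1 / 12960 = -0.00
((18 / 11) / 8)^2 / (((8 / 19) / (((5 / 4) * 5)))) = 0.62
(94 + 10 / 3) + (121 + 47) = 796 / 3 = 265.33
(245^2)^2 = 3603000625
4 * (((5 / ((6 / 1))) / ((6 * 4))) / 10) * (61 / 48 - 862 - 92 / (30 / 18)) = -219823 / 17280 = -12.72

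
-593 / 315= -1.88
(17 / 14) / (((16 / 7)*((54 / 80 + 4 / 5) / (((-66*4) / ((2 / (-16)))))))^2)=1658764800 / 3481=476519.62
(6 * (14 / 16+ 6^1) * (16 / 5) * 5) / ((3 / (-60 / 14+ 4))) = -440 / 7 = -62.86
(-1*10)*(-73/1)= 730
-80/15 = -16/3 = -5.33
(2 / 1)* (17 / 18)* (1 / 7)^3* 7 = 17 / 441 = 0.04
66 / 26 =33 / 13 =2.54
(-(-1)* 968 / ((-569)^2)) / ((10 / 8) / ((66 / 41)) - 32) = -255552 / 2668761923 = -0.00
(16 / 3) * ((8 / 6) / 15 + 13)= 9424 / 135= 69.81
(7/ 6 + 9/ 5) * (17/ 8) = 1513/ 240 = 6.30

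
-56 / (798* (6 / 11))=-22 / 171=-0.13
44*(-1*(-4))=176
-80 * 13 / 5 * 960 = -199680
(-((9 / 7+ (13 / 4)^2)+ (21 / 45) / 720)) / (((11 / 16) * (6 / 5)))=-40717 / 2835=-14.36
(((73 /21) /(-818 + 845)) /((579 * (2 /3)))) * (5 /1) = 365 /218862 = 0.00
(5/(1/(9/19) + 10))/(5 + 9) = 45/1526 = 0.03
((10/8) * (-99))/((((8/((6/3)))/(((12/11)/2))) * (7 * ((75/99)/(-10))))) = 891/28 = 31.82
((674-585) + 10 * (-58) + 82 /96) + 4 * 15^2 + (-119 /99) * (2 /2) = 647305 /1584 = 408.65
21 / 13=1.62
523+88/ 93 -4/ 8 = 97361/ 186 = 523.45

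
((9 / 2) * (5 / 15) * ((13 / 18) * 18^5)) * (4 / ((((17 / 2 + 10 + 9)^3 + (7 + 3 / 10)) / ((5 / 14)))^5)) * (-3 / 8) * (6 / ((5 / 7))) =-208000000000 / 5408923091168483813484040581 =-0.00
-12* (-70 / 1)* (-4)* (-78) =262080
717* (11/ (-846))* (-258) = 113047/ 47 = 2405.26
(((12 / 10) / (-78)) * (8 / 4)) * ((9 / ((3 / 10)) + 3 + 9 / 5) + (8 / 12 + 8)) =-1304 / 975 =-1.34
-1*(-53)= 53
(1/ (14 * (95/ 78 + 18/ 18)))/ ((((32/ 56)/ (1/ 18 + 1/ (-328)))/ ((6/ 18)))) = 2015/ 2042784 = 0.00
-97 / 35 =-2.77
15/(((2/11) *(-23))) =-3.59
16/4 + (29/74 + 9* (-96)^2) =6138181/74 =82948.39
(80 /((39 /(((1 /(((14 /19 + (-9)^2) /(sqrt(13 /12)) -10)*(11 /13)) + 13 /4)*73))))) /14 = 21540110*sqrt(39) /822140781 + 28596308980 /822140781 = 34.95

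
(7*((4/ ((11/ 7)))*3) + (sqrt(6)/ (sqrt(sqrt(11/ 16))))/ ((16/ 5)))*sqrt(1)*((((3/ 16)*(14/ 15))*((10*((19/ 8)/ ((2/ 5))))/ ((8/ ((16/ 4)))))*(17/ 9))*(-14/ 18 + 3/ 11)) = -13848625/ 52272 - 1413125*11^(3/ 4)*sqrt(6)/ 5018112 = -269.10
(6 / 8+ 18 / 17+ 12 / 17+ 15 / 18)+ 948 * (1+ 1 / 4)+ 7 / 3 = 242899 / 204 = 1190.68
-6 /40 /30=-1 /200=-0.00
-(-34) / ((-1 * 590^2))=-17 / 174050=-0.00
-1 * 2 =-2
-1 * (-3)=3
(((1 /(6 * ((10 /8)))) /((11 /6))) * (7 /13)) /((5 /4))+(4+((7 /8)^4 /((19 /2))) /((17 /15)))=4.09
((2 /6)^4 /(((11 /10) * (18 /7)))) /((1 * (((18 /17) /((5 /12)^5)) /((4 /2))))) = 1859375 /17958454272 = 0.00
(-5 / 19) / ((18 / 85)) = -425 / 342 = -1.24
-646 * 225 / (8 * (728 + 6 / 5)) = -363375 / 14584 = -24.92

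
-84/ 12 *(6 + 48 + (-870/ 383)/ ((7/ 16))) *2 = -261708/ 383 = -683.31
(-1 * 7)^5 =-16807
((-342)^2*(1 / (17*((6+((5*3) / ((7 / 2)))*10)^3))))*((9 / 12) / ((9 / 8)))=343 / 8721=0.04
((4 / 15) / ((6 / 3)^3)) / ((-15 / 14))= -7 / 225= -0.03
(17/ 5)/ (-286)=-17/ 1430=-0.01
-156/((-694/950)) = 74100/347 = 213.54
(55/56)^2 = 3025/3136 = 0.96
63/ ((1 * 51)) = 21/ 17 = 1.24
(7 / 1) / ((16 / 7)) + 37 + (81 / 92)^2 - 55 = -59935 / 4232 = -14.16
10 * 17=170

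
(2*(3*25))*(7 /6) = 175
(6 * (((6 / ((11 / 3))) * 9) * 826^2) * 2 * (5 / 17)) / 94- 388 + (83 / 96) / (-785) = 376886.02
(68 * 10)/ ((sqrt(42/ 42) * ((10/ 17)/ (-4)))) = -4624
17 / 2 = 8.50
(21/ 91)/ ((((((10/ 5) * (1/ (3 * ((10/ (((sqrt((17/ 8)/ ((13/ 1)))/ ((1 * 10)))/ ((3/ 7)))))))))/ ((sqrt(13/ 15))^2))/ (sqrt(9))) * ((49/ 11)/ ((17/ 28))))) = 1485 * sqrt(442)/ 2401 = 13.00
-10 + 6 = -4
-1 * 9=-9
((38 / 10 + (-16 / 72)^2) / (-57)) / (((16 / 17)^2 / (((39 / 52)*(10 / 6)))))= -450551 / 4727808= -0.10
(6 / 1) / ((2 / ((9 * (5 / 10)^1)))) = 27 / 2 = 13.50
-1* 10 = -10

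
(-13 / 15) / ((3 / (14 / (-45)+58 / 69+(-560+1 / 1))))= 7514221 / 46575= 161.34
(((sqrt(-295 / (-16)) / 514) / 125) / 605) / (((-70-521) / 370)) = -37 *sqrt(295) / 9189163500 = -0.00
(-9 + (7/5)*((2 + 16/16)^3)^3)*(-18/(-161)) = 2479248/805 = 3079.81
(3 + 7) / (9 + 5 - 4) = 1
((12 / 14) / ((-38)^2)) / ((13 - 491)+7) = -1 / 793478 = -0.00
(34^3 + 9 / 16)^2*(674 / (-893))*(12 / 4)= -399831543880419 / 114304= -3497966334.34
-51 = -51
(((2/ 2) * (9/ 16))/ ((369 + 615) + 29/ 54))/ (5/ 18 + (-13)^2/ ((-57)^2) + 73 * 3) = 789507/ 303084095300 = 0.00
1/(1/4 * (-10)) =-2/5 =-0.40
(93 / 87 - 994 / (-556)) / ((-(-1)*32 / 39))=898209 / 257984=3.48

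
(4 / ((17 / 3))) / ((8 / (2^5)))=48 / 17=2.82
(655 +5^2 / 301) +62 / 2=206511 / 301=686.08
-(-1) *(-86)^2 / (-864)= -1849 / 216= -8.56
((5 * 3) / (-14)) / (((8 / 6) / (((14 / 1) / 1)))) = -45 / 4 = -11.25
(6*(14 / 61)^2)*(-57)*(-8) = 536256 / 3721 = 144.12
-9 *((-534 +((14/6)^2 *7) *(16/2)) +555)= -2933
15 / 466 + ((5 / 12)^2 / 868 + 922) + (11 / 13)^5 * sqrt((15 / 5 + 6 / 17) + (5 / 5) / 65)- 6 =161051 * sqrt(4112810) / 410278765 + 26677735841 / 29123136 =916.83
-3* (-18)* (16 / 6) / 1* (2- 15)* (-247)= 462384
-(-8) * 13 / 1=104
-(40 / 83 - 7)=541 / 83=6.52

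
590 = 590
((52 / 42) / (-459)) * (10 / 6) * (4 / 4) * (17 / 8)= -65 / 6804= -0.01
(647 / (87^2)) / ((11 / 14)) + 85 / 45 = 2.00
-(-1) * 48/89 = 0.54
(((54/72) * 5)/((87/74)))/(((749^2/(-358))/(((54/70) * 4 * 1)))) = -715284/113883203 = -0.01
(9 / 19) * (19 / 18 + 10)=199 / 38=5.24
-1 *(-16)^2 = -256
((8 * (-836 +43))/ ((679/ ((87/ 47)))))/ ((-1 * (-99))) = -183976/ 1053129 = -0.17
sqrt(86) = 9.27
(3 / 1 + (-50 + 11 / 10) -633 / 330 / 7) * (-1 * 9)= 159993 / 385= 415.57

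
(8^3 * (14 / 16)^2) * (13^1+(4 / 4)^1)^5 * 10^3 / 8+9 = 26353376009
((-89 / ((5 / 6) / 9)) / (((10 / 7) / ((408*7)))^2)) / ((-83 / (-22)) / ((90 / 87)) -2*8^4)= 63388458790272 / 135107825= 469169.41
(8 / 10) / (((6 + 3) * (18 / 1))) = 2 / 405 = 0.00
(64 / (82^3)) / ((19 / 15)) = 0.00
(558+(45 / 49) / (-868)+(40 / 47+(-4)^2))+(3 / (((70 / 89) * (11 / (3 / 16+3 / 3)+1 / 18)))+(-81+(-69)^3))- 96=-10451681774583801 / 31854128740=-328110.74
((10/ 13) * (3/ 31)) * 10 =300/ 403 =0.74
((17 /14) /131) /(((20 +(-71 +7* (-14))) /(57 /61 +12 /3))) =-731 /2381318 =-0.00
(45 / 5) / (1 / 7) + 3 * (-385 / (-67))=5376 / 67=80.24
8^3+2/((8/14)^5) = 278951/512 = 544.83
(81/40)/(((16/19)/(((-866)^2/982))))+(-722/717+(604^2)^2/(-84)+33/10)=-1249443524404551727/788585280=-1584411421.43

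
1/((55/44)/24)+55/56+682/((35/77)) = 425763/280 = 1520.58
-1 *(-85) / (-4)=-21.25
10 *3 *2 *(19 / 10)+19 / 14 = 1615 / 14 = 115.36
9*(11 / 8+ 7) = 603 / 8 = 75.38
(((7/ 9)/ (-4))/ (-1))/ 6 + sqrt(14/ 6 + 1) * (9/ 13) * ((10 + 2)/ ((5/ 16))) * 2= 7/ 216 + 1152 * sqrt(30)/ 65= 97.11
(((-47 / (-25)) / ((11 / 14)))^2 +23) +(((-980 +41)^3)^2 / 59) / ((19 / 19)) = 51839277649041235468626 / 4461875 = 11618272060297797.56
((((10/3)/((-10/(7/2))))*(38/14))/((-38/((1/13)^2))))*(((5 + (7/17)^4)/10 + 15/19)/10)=854511/13409296550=0.00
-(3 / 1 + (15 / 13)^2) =-732 / 169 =-4.33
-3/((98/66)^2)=-3267/2401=-1.36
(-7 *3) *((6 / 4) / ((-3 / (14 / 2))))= 147 / 2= 73.50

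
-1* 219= -219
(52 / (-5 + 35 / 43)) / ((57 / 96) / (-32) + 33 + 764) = -572416 / 36724905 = -0.02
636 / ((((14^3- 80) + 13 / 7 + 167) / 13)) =9646 / 3305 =2.92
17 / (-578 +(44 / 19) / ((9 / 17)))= -171 / 5770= -0.03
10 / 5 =2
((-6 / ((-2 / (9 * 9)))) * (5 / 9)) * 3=405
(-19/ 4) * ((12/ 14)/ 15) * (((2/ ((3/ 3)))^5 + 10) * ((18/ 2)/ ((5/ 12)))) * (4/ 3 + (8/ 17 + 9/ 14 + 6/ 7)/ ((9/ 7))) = -299934/ 425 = -705.73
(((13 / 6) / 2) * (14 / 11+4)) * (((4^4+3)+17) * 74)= 1283308 / 11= 116664.36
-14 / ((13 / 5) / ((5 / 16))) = -175 / 104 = -1.68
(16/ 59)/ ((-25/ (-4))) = 64/ 1475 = 0.04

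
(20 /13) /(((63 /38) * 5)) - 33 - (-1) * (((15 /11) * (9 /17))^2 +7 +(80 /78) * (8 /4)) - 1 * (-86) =1797366143 /28639611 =62.76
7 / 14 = 1 / 2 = 0.50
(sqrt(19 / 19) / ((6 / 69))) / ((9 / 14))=161 / 9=17.89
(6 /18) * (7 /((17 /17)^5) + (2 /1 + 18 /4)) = 9 /2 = 4.50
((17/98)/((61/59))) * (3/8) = 3009/47824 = 0.06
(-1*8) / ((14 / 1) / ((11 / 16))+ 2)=-44 / 123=-0.36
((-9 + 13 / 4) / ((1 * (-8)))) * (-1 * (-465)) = 10695 / 32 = 334.22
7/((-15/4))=-28/15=-1.87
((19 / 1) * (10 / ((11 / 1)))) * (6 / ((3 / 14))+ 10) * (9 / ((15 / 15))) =64980 / 11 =5907.27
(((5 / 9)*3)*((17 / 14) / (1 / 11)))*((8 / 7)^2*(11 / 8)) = 41140 / 1029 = 39.98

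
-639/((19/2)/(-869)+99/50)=-13882275/42778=-324.52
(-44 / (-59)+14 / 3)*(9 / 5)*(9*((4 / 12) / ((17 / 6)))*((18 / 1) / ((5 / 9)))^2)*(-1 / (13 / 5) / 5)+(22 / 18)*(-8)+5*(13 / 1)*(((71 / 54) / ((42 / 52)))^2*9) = 41188905673507 / 58220764875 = 707.46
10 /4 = 2.50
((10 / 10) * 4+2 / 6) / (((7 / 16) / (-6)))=-416 / 7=-59.43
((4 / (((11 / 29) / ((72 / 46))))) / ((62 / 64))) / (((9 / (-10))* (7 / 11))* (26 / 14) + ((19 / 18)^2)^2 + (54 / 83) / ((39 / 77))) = 75681884528640 / 6495414058033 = 11.65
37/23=1.61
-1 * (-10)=10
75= 75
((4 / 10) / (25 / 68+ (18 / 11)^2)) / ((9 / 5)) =16456 / 225513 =0.07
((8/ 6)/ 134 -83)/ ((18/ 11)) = -183491/ 3618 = -50.72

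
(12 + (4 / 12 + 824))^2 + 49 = 6295522 / 9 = 699502.44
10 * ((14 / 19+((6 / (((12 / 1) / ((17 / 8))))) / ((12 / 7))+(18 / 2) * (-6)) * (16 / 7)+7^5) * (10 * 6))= 1331520850 / 133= 10011434.96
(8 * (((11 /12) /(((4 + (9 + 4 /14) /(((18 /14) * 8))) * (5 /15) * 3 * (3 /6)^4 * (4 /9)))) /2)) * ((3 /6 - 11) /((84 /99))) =-117612 /353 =-333.18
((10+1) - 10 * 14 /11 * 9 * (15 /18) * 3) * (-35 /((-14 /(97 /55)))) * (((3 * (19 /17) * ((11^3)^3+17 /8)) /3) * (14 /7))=-6399182316792.70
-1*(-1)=1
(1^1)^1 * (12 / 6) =2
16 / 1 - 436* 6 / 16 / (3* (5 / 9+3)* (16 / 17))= -293 / 1024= -0.29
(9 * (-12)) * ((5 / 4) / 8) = -135 / 8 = -16.88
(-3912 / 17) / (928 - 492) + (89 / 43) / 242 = -10012151 / 19282318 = -0.52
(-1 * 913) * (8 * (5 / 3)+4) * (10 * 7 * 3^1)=-3323320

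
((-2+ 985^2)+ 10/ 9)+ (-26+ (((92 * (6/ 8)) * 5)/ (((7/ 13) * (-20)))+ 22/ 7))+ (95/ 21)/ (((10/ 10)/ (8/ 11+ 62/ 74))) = 99505161881/ 102564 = 970176.30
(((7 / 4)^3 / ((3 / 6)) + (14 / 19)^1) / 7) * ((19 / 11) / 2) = 995 / 704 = 1.41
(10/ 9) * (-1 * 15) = -16.67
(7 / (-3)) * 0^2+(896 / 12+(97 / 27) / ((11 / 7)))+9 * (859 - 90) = 2078392 / 297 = 6997.95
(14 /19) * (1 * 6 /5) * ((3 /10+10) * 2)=8652 /475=18.21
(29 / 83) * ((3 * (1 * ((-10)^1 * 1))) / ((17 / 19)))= -16530 / 1411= -11.72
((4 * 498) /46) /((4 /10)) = 2490 /23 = 108.26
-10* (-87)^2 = -75690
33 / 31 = 1.06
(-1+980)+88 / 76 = 18623 / 19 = 980.16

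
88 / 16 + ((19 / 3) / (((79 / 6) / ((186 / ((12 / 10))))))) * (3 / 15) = 3225 / 158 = 20.41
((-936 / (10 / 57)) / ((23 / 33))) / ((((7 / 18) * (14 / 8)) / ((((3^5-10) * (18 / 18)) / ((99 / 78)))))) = -11635430976 / 5635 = -2064850.22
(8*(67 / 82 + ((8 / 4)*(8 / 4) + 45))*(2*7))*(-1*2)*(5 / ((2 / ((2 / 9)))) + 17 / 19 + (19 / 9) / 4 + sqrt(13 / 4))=-66220 / 3 - 228760*sqrt(13) / 41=-42190.55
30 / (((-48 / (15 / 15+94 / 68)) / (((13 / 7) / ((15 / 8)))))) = -351 / 238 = -1.47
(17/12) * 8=34/3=11.33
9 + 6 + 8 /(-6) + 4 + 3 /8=433 /24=18.04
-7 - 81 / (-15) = -8 / 5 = -1.60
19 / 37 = 0.51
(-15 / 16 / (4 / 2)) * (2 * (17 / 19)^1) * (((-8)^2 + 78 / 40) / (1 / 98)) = -3296181 / 608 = -5421.35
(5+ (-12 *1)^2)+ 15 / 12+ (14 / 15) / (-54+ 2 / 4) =964493 / 6420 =150.23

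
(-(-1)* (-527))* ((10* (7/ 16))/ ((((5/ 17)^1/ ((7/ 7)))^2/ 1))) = -1066121/ 40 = -26653.02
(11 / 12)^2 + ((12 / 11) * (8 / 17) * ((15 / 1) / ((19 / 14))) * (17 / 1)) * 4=11637449 / 30096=386.68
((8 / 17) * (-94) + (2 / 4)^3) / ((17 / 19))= -113981 / 2312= -49.30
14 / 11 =1.27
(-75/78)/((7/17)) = -425/182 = -2.34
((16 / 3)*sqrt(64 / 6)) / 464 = 0.04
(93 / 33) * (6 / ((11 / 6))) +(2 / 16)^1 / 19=9.23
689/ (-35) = -689/ 35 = -19.69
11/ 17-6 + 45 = 674/ 17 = 39.65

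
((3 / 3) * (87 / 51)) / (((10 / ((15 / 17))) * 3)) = 0.05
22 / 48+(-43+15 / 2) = -841 / 24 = -35.04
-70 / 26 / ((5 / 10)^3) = -280 / 13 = -21.54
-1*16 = -16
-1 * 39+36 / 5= -159 / 5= -31.80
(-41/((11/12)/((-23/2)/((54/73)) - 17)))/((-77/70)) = -1441150/1089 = -1323.37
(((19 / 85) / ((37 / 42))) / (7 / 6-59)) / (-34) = 2394 / 18552355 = 0.00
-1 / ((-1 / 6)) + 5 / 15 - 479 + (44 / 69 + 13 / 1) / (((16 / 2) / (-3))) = -263735 / 552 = -477.78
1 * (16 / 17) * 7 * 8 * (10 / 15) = 1792 / 51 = 35.14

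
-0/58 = 0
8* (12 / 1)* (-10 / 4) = -240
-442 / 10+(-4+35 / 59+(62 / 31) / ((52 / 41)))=-353049 / 7670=-46.03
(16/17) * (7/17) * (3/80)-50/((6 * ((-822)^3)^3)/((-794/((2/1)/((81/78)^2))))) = 10009354593676156733557166599/688738923231526022857658542080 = 0.01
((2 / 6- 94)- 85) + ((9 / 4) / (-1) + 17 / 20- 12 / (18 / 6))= -2761 / 15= -184.07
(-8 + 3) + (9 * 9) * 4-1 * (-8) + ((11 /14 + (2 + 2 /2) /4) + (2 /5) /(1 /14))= 46779 /140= 334.14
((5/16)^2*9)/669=75/57088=0.00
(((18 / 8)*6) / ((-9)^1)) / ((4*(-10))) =3 / 80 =0.04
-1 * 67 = -67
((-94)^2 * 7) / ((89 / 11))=680372 / 89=7644.63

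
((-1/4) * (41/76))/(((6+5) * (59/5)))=-205/197296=-0.00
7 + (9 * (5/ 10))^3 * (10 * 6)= 10949/ 2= 5474.50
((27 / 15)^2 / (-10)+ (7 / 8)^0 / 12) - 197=-295861 / 1500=-197.24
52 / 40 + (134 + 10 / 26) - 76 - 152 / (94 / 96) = -95.55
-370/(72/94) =-8695/18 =-483.06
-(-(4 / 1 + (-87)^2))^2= -57350329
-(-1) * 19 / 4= 19 / 4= 4.75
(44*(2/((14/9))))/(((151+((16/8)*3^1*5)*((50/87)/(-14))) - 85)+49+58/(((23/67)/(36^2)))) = 264132/1022891153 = 0.00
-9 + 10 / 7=-53 / 7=-7.57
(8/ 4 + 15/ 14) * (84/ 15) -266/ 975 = 16.93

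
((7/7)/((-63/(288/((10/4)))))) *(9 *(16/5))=-9216/175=-52.66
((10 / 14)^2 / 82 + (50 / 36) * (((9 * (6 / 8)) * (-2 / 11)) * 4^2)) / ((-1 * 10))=241025 / 88396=2.73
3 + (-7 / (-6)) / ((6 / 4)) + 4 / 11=410 / 99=4.14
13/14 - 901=-12601/14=-900.07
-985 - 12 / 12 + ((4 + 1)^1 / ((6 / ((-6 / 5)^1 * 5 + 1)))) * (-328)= 1142 / 3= 380.67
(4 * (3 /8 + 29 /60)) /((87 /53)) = 5459 /2610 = 2.09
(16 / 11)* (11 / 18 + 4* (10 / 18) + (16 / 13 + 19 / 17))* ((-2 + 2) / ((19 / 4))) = 0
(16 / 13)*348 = 5568 / 13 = 428.31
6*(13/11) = 78/11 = 7.09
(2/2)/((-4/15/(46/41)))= -345/82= -4.21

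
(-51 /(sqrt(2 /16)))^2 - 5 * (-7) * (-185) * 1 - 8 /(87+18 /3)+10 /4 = 2666387 /186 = 14335.41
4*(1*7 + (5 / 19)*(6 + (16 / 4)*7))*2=2424 / 19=127.58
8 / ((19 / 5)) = 40 / 19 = 2.11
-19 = -19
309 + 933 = 1242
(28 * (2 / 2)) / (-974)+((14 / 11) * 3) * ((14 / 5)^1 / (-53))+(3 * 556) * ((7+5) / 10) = 2841154202 / 1419605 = 2001.37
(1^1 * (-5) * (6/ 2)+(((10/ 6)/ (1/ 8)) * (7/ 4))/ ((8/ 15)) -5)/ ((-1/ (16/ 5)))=-76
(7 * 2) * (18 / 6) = 42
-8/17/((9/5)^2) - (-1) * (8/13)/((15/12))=31064/89505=0.35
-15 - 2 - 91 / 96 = -1723 / 96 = -17.95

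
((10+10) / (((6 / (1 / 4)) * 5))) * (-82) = -41 / 3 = -13.67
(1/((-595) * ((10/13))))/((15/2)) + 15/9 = 74362/44625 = 1.67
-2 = -2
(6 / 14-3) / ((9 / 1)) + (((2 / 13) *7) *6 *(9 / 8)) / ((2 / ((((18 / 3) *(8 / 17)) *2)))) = 31310 / 1547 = 20.24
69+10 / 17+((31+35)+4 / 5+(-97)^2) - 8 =810678 / 85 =9537.39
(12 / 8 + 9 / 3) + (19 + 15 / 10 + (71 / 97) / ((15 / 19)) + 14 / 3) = 14838 / 485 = 30.59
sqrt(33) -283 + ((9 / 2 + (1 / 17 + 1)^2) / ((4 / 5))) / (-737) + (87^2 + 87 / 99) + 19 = sqrt(33) + 37346376241 / 5111832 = 7311.61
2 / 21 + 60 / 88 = 359 / 462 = 0.78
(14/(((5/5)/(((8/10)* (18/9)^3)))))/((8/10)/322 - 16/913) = -32926432/5527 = -5957.38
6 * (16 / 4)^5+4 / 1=6148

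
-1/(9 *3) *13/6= -13/162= -0.08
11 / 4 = 2.75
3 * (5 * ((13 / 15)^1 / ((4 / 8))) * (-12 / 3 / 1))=-104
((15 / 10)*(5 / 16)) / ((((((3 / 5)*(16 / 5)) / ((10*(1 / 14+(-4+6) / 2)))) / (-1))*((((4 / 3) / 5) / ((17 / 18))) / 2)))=-265625 / 14336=-18.53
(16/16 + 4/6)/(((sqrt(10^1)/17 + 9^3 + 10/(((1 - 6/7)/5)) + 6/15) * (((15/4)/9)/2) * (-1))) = -62389320/8417878751 + 3400 * sqrt(10)/8417878751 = -0.01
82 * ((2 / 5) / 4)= 41 / 5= 8.20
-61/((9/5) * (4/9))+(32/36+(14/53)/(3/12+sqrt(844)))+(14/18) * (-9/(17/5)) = -77.41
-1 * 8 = -8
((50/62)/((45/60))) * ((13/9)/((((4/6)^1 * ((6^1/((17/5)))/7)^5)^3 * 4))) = 176663883558780679517311283087387/142341157440000000000000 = 1241130019.85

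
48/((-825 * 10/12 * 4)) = -24/1375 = -0.02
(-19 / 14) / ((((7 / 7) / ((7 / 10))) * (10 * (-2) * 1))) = 19 / 400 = 0.05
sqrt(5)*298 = 298*sqrt(5) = 666.35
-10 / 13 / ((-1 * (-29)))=-10 / 377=-0.03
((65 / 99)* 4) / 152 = 0.02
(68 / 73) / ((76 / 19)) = 17 / 73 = 0.23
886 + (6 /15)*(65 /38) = 16847 /19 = 886.68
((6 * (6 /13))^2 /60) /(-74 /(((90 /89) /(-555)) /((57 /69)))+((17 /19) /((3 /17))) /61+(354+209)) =8636868 /2305236878945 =0.00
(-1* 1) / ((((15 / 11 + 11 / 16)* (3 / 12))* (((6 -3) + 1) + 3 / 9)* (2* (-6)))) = 176 / 4693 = 0.04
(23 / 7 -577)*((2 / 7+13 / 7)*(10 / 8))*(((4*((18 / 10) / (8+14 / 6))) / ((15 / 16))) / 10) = -867456 / 7595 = -114.21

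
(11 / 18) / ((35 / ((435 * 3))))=22.79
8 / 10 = 4 / 5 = 0.80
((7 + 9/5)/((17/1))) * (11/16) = 121/340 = 0.36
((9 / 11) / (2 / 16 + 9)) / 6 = 12 / 803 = 0.01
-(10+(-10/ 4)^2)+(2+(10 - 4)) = -33/ 4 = -8.25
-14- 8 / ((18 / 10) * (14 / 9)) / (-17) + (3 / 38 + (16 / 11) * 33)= 154865 / 4522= 34.25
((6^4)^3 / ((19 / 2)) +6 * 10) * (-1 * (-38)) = 8707131624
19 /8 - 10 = -61 /8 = -7.62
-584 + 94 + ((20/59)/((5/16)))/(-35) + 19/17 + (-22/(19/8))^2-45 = -5678820628/12672905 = -448.11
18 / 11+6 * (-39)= -2556 / 11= -232.36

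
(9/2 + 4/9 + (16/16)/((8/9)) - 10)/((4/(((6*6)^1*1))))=-283/8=-35.38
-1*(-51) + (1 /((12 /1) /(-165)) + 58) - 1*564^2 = -1272003 /4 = -318000.75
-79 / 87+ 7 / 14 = -71 / 174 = -0.41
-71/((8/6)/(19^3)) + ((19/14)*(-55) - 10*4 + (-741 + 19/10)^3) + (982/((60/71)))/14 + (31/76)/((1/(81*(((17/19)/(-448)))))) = -98034471954594857/242592000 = -404112550.93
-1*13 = -13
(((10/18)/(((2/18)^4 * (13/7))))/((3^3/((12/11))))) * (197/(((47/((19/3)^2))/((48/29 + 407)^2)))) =12585021720411420/5652361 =2226507068.53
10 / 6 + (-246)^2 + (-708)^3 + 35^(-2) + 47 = -1304016226447 / 3675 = -354834347.33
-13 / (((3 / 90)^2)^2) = -10530000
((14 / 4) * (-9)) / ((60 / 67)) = -35.18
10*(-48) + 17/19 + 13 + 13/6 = -52889/114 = -463.94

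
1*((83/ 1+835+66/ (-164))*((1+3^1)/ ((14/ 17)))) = 182733/ 41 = 4456.90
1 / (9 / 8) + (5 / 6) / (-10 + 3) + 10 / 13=2521 / 1638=1.54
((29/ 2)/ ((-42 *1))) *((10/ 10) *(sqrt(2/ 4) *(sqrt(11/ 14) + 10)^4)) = -59523109 *sqrt(2)/ 32928 - 204595 *sqrt(77)/ 2058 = -3428.80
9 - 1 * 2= 7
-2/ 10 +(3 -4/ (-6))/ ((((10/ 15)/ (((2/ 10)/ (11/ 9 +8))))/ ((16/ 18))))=-39/ 415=-0.09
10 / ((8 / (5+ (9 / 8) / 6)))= 415 / 64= 6.48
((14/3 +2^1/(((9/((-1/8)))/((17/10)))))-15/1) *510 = -63529/12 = -5294.08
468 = 468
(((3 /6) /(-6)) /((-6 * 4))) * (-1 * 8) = -1 /36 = -0.03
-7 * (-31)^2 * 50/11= -30577.27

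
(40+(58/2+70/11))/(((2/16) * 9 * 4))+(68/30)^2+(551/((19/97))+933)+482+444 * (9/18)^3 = 4305.39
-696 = -696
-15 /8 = -1.88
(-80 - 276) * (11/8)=-979/2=-489.50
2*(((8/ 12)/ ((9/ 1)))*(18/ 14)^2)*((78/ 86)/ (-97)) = -468/ 204379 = -0.00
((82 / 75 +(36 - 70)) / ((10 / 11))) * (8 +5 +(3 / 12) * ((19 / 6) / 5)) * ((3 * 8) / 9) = -21433346 / 16875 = -1270.12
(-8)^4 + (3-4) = 4095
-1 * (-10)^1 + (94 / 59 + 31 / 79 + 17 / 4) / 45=8506057 / 838980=10.14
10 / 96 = 5 / 48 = 0.10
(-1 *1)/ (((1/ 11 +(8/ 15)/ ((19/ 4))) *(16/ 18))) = -28215/ 5096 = -5.54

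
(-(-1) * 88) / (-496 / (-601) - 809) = -52888 / 485713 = -0.11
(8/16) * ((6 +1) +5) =6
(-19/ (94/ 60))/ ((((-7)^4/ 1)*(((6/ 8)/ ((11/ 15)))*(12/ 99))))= -4598/ 112847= -0.04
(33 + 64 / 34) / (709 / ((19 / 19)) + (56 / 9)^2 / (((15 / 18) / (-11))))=80055 / 454291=0.18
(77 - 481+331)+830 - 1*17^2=468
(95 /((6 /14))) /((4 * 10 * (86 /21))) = 931 /688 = 1.35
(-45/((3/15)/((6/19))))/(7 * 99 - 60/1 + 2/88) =-59400/529207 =-0.11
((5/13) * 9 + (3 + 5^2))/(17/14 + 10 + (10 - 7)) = 5726/2587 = 2.21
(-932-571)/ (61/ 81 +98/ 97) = -11809071/ 13855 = -852.33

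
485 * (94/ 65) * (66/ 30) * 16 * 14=22466752/ 65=345642.34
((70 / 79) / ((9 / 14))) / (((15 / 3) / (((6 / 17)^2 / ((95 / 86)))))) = 67424 / 2168945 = 0.03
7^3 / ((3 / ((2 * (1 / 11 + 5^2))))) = 63112 / 11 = 5737.45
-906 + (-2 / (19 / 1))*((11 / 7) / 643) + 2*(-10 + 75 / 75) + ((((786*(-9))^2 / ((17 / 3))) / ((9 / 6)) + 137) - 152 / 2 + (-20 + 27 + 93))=5886469.47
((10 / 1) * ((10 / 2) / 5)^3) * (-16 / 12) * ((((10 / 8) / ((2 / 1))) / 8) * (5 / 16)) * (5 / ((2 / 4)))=-625 / 192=-3.26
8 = 8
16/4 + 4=8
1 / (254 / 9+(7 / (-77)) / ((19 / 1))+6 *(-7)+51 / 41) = -0.08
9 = 9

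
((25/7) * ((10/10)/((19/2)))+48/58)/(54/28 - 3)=-9284/8265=-1.12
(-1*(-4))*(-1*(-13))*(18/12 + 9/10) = 624/5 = 124.80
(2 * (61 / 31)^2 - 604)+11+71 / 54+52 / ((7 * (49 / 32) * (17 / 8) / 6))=-570.24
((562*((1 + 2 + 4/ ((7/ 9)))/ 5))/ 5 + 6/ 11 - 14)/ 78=163237/ 75075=2.17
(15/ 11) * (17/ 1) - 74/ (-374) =4372/ 187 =23.38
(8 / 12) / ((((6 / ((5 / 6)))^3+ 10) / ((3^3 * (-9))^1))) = -10125 / 23953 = -0.42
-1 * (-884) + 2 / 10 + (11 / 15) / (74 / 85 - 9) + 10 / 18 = 884.67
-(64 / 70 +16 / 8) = -2.91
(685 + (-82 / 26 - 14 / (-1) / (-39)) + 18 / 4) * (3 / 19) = 53507 / 494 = 108.31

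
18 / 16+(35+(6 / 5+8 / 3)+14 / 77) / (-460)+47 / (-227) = 28706203 / 34458600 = 0.83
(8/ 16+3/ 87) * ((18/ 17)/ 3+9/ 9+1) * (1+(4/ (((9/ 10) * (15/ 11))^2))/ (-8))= 301940/ 359397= 0.84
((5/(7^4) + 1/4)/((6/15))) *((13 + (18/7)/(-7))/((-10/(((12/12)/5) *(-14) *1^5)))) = 1498599/672280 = 2.23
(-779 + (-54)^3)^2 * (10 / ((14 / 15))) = 1878063528675 / 7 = 268294789810.71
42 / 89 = 0.47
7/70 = 1/10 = 0.10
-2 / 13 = -0.15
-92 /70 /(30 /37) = -851 /525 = -1.62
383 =383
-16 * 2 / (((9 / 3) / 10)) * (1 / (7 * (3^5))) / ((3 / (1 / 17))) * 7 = -320 / 37179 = -0.01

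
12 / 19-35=-653 / 19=-34.37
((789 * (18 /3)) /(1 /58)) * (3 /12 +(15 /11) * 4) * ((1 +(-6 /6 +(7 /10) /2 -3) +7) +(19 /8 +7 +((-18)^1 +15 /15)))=-2257050483 /440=-5129660.19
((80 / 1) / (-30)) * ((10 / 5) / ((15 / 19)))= -304 / 45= -6.76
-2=-2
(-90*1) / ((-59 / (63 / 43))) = 5670 / 2537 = 2.23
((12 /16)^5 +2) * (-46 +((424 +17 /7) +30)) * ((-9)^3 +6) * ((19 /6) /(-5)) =420468.40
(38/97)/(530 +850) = 19/66930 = 0.00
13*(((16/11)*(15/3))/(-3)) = -1040/33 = -31.52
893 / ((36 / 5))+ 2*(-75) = -935 / 36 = -25.97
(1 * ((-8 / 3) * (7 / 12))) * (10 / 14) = -10 / 9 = -1.11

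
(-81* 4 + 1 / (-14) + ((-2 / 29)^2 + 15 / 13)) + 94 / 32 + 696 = 460440709 / 1224496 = 376.02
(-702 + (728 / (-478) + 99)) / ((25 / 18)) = -2600658 / 5975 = -435.26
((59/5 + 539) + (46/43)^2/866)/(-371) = -2204904508/1485144535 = -1.48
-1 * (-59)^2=-3481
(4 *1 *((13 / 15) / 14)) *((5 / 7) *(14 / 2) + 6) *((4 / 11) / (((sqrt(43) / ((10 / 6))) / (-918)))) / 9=-3536 *sqrt(43) / 903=-25.68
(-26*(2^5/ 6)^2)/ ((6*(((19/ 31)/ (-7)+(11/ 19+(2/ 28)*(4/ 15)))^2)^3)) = -6968.91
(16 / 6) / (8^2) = 0.04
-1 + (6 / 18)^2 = -8 / 9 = -0.89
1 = 1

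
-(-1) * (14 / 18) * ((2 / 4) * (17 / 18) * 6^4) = 476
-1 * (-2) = 2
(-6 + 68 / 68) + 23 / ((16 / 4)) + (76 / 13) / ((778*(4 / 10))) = 15551 / 20228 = 0.77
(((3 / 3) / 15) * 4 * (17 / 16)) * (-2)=-17 / 30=-0.57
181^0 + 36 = 37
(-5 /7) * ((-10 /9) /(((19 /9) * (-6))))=-0.06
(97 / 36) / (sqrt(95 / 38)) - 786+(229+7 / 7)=-556+97 *sqrt(10) / 180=-554.30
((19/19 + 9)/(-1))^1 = -10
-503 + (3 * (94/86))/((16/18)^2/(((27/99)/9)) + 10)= -21062839/41882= -502.91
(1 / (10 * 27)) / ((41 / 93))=0.01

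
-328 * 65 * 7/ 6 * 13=-970060/ 3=-323353.33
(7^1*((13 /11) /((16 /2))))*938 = 42679 /44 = 969.98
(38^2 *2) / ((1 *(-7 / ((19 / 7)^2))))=-1042568 / 343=-3039.56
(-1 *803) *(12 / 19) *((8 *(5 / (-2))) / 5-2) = 57816 / 19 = 3042.95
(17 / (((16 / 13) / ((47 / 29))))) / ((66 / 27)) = 93483 / 10208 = 9.16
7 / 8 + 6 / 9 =37 / 24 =1.54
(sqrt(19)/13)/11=sqrt(19)/143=0.03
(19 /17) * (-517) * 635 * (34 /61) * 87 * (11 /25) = -2387755194 /305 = -7828705.55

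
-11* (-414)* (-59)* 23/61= -6179778/61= -101307.84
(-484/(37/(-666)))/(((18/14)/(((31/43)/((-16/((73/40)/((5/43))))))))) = -4791.90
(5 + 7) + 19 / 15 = 199 / 15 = 13.27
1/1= 1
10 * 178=1780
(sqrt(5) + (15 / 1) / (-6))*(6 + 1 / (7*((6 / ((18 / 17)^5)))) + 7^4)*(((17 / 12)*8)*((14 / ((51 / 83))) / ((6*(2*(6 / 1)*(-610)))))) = 1985649298243 / 56124107496-1985649298243*sqrt(5) / 140310268740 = 3.74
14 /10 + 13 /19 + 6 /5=312 /95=3.28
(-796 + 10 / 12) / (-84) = 4771 / 504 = 9.47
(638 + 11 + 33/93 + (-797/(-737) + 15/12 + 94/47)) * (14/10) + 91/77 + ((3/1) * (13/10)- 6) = 417753999/456940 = 914.24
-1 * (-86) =86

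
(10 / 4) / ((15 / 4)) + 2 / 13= 32 / 39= 0.82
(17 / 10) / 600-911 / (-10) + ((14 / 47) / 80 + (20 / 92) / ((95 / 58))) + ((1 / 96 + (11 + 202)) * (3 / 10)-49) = 52321412477 / 492936000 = 106.14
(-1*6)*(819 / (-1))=4914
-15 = -15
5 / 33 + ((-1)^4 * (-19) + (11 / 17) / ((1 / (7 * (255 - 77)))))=441724 / 561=787.39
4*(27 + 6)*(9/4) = 297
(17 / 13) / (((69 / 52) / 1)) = 68 / 69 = 0.99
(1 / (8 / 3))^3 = 27 / 512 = 0.05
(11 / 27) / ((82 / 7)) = 77 / 2214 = 0.03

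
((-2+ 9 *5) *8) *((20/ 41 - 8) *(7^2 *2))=-10383296/ 41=-253251.12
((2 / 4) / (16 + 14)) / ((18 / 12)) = 1 / 90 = 0.01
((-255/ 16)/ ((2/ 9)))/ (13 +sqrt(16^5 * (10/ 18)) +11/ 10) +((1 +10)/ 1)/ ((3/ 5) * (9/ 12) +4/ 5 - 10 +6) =-33528418769/ 8385745136 - 22032000 * sqrt(5)/ 524109071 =-4.09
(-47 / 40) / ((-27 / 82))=1927 / 540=3.57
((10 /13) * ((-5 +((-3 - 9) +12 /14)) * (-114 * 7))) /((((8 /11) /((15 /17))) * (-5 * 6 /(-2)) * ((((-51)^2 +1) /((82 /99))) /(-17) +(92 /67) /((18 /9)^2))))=-973138485 /223951052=-4.35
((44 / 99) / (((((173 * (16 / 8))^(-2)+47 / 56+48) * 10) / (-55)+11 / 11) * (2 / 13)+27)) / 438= 10894156 / 276861795309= 0.00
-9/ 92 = -0.10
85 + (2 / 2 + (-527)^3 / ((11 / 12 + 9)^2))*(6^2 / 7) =-2625390329 / 343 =-7654199.21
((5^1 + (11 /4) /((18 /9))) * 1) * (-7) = -357 /8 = -44.62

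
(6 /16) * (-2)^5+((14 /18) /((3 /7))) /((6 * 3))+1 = -5297 /486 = -10.90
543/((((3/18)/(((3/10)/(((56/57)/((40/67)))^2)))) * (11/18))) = 1429007670/2419571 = 590.60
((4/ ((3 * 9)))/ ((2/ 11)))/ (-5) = -22/ 135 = -0.16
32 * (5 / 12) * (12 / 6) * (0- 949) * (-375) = 9490000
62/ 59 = 1.05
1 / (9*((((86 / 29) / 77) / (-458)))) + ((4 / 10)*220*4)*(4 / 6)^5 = -13322287 / 10449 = -1274.98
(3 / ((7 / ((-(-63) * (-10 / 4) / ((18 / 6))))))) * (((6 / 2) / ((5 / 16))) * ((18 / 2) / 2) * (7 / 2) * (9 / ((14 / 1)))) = -2187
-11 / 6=-1.83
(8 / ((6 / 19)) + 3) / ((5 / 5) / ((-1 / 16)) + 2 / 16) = -680 / 381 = -1.78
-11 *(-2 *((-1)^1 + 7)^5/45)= 19008/5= 3801.60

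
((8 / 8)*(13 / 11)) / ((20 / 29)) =377 / 220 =1.71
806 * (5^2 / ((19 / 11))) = 221650 / 19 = 11665.79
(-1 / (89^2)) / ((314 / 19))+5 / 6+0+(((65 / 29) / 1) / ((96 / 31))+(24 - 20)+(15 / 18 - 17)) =-36732151037 / 3462174048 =-10.61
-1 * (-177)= 177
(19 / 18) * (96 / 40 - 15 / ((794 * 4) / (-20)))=62719 / 23820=2.63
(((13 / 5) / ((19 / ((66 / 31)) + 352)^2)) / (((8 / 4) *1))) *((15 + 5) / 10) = 56628 / 2837200205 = 0.00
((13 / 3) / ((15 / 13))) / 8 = 169 / 360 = 0.47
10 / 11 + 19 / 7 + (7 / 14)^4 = 4541 / 1232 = 3.69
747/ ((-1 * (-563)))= 747/ 563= 1.33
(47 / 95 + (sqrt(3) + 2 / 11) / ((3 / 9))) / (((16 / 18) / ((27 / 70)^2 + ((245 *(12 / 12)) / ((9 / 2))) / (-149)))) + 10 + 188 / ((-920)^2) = 2860950686707 / 293529404000 - 4270233 *sqrt(3) / 5840800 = 8.48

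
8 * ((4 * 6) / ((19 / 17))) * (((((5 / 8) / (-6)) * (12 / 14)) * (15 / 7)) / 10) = -3060 / 931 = -3.29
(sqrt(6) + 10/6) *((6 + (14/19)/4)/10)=235/228 + 47 *sqrt(6)/76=2.55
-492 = -492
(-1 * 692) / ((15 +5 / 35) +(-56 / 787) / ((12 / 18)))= -1906114 / 41417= -46.02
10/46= 5/23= 0.22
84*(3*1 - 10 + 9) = 168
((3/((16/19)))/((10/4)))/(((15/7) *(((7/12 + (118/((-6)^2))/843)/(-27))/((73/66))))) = -33.82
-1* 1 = -1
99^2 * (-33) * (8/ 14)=-1293732/ 7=-184818.86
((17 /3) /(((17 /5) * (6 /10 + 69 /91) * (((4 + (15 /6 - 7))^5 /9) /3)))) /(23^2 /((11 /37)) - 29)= -200200 /330527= -0.61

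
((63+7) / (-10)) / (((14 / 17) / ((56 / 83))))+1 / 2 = -869 / 166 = -5.23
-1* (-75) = 75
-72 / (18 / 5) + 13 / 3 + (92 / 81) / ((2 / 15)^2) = 434 / 9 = 48.22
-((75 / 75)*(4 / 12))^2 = -0.11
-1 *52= -52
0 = 0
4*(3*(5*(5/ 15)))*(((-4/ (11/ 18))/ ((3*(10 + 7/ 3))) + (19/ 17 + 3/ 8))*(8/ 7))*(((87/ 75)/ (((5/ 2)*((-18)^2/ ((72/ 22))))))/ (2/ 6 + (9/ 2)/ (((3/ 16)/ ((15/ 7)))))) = 15544/ 5708175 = 0.00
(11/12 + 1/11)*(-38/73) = -2527/4818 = -0.52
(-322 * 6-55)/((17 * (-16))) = 1987/272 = 7.31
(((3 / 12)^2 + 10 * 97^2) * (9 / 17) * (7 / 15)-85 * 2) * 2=31383061 / 680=46151.56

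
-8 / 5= -1.60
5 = 5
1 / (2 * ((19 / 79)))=2.08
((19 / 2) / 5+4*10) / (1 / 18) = 3771 / 5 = 754.20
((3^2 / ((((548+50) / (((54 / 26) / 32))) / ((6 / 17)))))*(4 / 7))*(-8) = -729 / 462553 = -0.00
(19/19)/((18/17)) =17/18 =0.94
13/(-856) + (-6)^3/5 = -184961/4280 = -43.22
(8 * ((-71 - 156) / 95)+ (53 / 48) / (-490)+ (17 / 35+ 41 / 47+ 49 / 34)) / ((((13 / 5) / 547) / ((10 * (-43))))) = 1476287.58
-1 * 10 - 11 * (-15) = 155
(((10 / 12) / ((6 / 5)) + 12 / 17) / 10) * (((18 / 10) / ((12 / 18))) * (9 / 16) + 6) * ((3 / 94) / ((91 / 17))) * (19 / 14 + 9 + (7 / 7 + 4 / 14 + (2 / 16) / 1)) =226469963 / 3065753600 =0.07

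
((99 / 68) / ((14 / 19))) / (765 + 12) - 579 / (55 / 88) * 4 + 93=-4453754649 / 1232840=-3612.60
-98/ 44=-2.23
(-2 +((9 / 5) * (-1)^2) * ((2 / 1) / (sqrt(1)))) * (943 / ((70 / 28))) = 15088 / 25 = 603.52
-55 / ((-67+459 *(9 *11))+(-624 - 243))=-55 / 44507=-0.00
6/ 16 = 3/ 8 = 0.38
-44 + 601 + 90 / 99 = 6137 / 11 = 557.91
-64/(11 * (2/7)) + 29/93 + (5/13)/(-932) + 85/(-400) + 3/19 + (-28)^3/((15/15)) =-103488048361781/4709973840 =-21972.11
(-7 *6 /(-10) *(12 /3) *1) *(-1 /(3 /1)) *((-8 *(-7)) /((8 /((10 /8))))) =-49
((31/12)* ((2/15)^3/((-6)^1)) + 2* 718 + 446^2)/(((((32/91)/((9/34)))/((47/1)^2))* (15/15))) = 1223339713916411/3672000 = 333153516.86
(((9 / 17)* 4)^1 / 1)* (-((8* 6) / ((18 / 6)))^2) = -9216 / 17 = -542.12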